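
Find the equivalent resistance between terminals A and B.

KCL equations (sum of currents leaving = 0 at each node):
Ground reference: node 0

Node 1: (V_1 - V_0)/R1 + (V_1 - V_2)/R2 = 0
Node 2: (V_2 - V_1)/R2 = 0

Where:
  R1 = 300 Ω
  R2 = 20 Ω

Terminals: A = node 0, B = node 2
Reduce the network between node 0 (A) and node 2 (B) by series/parallel combination:
  Rs1 = R1 + R2 (series, joined only at node 1) = 300 + 20 = 320 Ω
R_eq = 320 Ω

Final answer: 320 Ω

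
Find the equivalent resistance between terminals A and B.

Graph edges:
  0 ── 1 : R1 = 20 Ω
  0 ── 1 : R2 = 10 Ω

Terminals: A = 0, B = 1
Reduce the network between node 0 (A) and node 1 (B) by series/parallel combination:
  Rp1 = R1 ‖ R2 (parallel, both between nodes 0 and 1) = 1/(1/20 + 1/10) = 6.667 Ω
R_eq = 6.667 Ω

Final answer: 6.667 Ω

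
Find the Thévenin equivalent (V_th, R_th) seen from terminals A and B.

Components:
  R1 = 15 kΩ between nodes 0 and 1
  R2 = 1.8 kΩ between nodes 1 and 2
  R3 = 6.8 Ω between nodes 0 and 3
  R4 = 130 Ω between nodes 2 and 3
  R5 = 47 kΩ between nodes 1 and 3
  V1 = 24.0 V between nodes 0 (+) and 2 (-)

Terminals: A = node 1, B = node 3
Step 1 — V_th is the open-circuit voltage V_A - V_B (nothing connected across the terminals).
Nodal analysis, taking node 2 as the 0 V reference.
Source V1 fixes V_0 = 24 V.
KCL at each unknown node (sum of currents leaving = 0; resistances in Ω):
  Node 1: (V_1 - 24)/15000 + (V_1 - 0)/1800 + (V_1 - V_3)/47000 = 0
  Node 3: (V_3 - 24)/6.8 + (V_3 - 0)/130 + (V_3 - V_1)/47000 = 0
Collecting terms (coefficients in siemens):
  0.0006435·V_1 - 0.00002128·V_3 = 0.0016
  0.1548·V_3 - 0.00002128·V_1 = 3.529
Determinant D = (0.0006435)(0.1548) - (-0.00002128)(-0.00002128) = 0.0000996
V_1 = [(0.0016)(0.1548) - (-0.00002128)(3.529)]/D = 3.24 V
V_3 = [(0.0006435)(3.529) - (0.0016)(-0.00002128)]/D = 22.8 V
V_th = V_1 - V_3 = 3.24 - 22.8 = -19.56 V
Step 2 — R_th: zero the source — replace V1 by a short circuit (node 2 merges into node 0) — and find the resistance seen between A (node 1) and B (node 3).
Reduce the network between node 1 (A) and node 3 (B) by series/parallel combination:
  Rp1 = R1 ‖ R2 (parallel, both between nodes 0 and 1) = 1/(1/15000 + 1/1800) = 1607 Ω
  Rp2 = R3 ‖ R4 (parallel, both between nodes 0 and 3) = 1/(1/6.8 + 1/130) = 6.462 Ω
  Rs1 = Rp1 + Rp2 (series, joined only at node 0) = 1607 + 6.462 = 1614 Ω
  Rp3 = R5 ‖ Rs1 (parallel, both between nodes 1 and 3) = 1/(1/47000 + 1/1614) = 1560 Ω
R_th = 1.56 kΩ

Final answer: V_th = -19.56 V, R_th = 1.56 kΩ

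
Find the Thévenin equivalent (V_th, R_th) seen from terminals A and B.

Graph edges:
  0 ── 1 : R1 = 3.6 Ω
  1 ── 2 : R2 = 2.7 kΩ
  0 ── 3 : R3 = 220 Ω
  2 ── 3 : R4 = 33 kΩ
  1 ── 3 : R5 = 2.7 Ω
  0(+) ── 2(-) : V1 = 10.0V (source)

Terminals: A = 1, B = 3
Step 1 — V_th is the open-circuit voltage V_A - V_B (nothing connected across the terminals).
Nodal analysis, taking node 2 as the 0 V reference.
Source V1 fixes V_0 = 10 V.
KCL at each unknown node (sum of currents leaving = 0; resistances in Ω):
  Node 1: (V_1 - 10)/3.6 + (V_1 - 0)/2700 + (V_1 - V_3)/2.7 = 0
  Node 3: (V_3 - 10)/220 + (V_3 - 0)/33000 + (V_3 - V_1)/2.7 = 0
Collecting terms (coefficients in siemens):
  0.6485·V_1 - 0.3704·V_3 = 2.778
  0.3749·V_3 - 0.3704·V_1 = 0.04545
Determinant D = (0.6485)(0.3749) - (-0.3704)(-0.3704) = 0.106
V_1 = [(2.778)(0.3749) - (-0.3704)(0.04545)]/D = 9.986 V
V_3 = [(0.6485)(0.04545) - (2.778)(-0.3704)]/D = 9.985 V
V_th = V_1 - V_3 = 9.986 - 9.985 = 0.0006354 V
Step 2 — R_th: zero the source — replace V1 by a short circuit (node 2 merges into node 0) — and find the resistance seen between A (node 1) and B (node 3).
Reduce the network between node 1 (A) and node 3 (B) by series/parallel combination:
  Rp1 = R1 ‖ R2 (parallel, both between nodes 0 and 1) = 1/(1/3.6 + 1/2700) = 3.595 Ω
  Rp2 = R3 ‖ R4 (parallel, both between nodes 0 and 3) = 1/(1/220 + 1/33000) = 218.5 Ω
  Rs1 = Rp1 + Rp2 (series, joined only at node 0) = 3.595 + 218.5 = 222.1 Ω
  Rp3 = R5 ‖ Rs1 (parallel, both between nodes 1 and 3) = 1/(1/2.7 + 1/222.1) = 2.668 Ω
R_th = 2.668 Ω

Final answer: V_th = 0.0006354 V, R_th = 2.668 Ω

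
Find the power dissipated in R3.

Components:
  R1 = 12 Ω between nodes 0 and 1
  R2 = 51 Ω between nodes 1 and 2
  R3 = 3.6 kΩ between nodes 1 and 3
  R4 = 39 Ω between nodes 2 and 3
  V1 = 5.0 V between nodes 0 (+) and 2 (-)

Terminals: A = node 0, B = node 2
Nodal analysis, taking node 2 as the 0 V reference.
Source V1 fixes V_0 = 5 V.
KCL at each unknown node (sum of currents leaving = 0; resistances in Ω):
  Node 1: (V_1 - 5)/12 + (V_1 - 0)/51 + (V_1 - V_3)/3600 = 0
  Node 3: (V_3 - V_1)/3600 + (V_3 - 0)/39 = 0
Collecting terms (coefficients in siemens):
  0.1032·V_1 - 0.0002778·V_3 = 0.4167
  0.02592·V_3 - 0.0002778·V_1 = 0
Determinant D = (0.1032)(0.02592) - (-0.0002778)(-0.0002778) = 0.002675
V_1 = [(0.4167)(0.02592) - (-0.0002778)(0)]/D = 4.037 V
V_3 = [(0.1032)(0) - (0.4167)(-0.0002778)]/D = 0.04326 V
I_R3 = (V_1 - V_3)/R3 = (4.037 - 0.04326)/3600 = 0.001109 A
P_R3 = I_R3² × R3 = (0.001109)² × 3600 = 0.00443 W

Final answer: 0.00443 W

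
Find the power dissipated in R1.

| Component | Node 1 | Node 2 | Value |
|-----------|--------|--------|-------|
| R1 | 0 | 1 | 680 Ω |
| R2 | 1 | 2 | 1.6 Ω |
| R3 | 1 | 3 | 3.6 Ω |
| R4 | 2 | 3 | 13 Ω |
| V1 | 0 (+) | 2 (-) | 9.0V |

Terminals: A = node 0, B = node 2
Nodal analysis, taking node 2 as the 0 V reference.
Source V1 fixes V_0 = 9 V.
KCL at each unknown node (sum of currents leaving = 0; resistances in Ω):
  Node 1: (V_1 - 9)/680 + (V_1 - 0)/1.6 + (V_1 - V_3)/3.6 = 0
  Node 3: (V_3 - V_1)/3.6 + (V_3 - 0)/13 = 0
Collecting terms (coefficients in siemens):
  0.9042·V_1 - 0.2778·V_3 = 0.01324
  0.3547·V_3 - 0.2778·V_1 = 0
Determinant D = (0.9042)(0.3547) - (-0.2778)(-0.2778) = 0.2436
V_1 = [(0.01324)(0.3547) - (-0.2778)(0)]/D = 0.01927 V
V_3 = [(0.9042)(0) - (0.01324)(-0.2778)]/D = 0.01509 V
I_R1 = (V_0 - V_1)/R1 = (9 - 0.01927)/680 = 0.01321 A
P_R1 = I_R1² × R1 = (0.01321)² × 680 = 0.1186 W

Final answer: 0.1186 W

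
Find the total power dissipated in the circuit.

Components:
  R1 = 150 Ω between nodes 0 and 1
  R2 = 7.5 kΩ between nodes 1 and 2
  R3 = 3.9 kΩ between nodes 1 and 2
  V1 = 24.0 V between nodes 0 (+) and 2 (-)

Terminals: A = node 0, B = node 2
Nodal analysis, taking node 2 as the 0 V reference.
Source V1 fixes V_0 = 24 V.
KCL at each unknown node (sum of currents leaving = 0; resistances in Ω):
  Node 1: (V_1 - 24)/150 + (V_1 - 0)/7500 + (V_1 - 0)/3900 = 0
Collecting terms: 0.007056 × V_1 = 0.16  =>  V_1 = 22.67 V
Power in each resistor, P = (ΔV)²/R:
  P_R1 = (24 - 22.67)²/150 = 0.01171 W
  P_R2 = (22.67 - 0)²/7500 = 0.06855 W
  P_R3 = (22.67 - 0)²/3900 = 0.1318 W
P_total = P_R1 + P_R2 + P_R3 = 0.2121 W

Final answer: 0.2121 W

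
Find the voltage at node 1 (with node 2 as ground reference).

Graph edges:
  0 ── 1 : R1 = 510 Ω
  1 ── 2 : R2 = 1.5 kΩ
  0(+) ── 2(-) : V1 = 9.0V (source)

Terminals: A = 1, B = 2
Nodal analysis, taking node 2 as the 0 V reference.
Source V1 fixes V_0 = 9 V.
KCL at each unknown node (sum of currents leaving = 0; resistances in Ω):
  Node 1: (V_1 - 9)/510 + (V_1 - 0)/1500 = 0
Collecting terms: 0.002627 × V_1 = 0.01765  =>  V_1 = 6.716 V
The requested potential is V_1 = 6.716 V.

Final answer: V_1 = 6.716 V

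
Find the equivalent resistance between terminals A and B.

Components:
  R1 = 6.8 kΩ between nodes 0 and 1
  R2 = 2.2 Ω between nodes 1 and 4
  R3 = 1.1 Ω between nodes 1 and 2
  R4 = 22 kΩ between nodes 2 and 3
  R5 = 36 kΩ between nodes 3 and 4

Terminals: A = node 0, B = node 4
Reduce the network between node 0 (A) and node 4 (B) by series/parallel combination:
  Rs1 = R3 + R4 (series, joined only at node 2) = 1.1 + 22000 = 22000 Ω
  Rs2 = R5 + Rs1 (series, joined only at node 3) = 36000 + 22000 = 58000 Ω
  Rp1 = R2 ‖ Rs2 (parallel, both between nodes 1 and 4) = 1/(1/2.2 + 1/58000) = 2.2 Ω
  Rs3 = R1 + Rp1 (series, joined only at node 1) = 6800 + 2.2 = 6802 Ω
R_eq = 6.802 kΩ

Final answer: 6.802 kΩ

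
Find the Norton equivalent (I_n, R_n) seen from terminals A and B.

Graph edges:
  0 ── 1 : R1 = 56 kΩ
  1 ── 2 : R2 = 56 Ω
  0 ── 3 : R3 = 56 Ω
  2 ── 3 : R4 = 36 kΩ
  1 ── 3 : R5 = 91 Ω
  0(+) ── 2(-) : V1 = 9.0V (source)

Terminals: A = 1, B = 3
Find the Thévenin equivalent first; then I_n = V_th/R_th and R_n = R_th.
Step 1 — V_th is the open-circuit voltage V_A - V_B (nothing connected across the terminals).
Nodal analysis, taking node 2 as the 0 V reference.
Source V1 fixes V_0 = 9 V.
KCL at each unknown node (sum of currents leaving = 0; resistances in Ω):
  Node 1: (V_1 - 9)/56000 + (V_1 - 0)/56 + (V_1 - V_3)/91 = 0
  Node 3: (V_3 - 9)/56 + (V_3 - 0)/36000 + (V_3 - V_1)/91 = 0
Collecting terms (coefficients in siemens):
  0.02886·V_1 - 0.01099·V_3 = 0.0001607
  0.02887·V_3 - 0.01099·V_1 = 0.1607
Determinant D = (0.02886)(0.02887) - (-0.01099)(-0.01099) = 0.0007127
V_1 = [(0.0001607)(0.02887) - (-0.01099)(0.1607)]/D = 2.485 V
V_3 = [(0.02886)(0.1607) - (0.0001607)(-0.01099)]/D = 6.512 V
V_th = V_1 - V_3 = 2.485 - 6.512 = -4.027 V
Step 2 — R_th: zero the source — replace V1 by a short circuit (node 2 merges into node 0) — and find the resistance seen between A (node 1) and B (node 3).
Reduce the network between node 1 (A) and node 3 (B) by series/parallel combination:
  Rp1 = R1 ‖ R2 (parallel, both between nodes 0 and 1) = 1/(1/56000 + 1/56) = 55.94 Ω
  Rp2 = R3 ‖ R4 (parallel, both between nodes 0 and 3) = 1/(1/56 + 1/36000) = 55.91 Ω
  Rs1 = Rp1 + Rp2 (series, joined only at node 0) = 55.94 + 55.91 = 111.9 Ω
  Rp3 = R5 ‖ Rs1 (parallel, both between nodes 1 and 3) = 1/(1/91 + 1/111.9) = 50.18 Ω
R_th = 50.18 Ω
I_n = V_th/R_th = -4.027/50.18 = -0.08025 A, and R_n = R_th = 50.18 Ω

Final answer: I_n = -0.08025 A, R_n = 50.18 Ω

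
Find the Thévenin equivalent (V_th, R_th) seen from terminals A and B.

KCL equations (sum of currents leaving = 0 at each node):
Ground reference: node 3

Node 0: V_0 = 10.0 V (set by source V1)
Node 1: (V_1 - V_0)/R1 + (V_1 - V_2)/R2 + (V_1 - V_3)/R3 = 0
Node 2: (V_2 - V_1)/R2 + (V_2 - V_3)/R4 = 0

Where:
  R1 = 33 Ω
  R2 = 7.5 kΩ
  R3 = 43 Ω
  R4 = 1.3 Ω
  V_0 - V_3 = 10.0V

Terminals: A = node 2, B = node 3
Step 1 — V_th is the open-circuit voltage V_A - V_B (nothing connected across the terminals).
Nodal analysis, taking node 3 as the 0 V reference.
Source V1 fixes V_0 = 10 V.
KCL at each unknown node (sum of currents leaving = 0; resistances in Ω):
  Node 1: (V_1 - 10)/33 + (V_1 - V_2)/7500 + (V_1 - 0)/43 = 0
  Node 2: (V_2 - V_1)/7500 + (V_2 - 0)/1.3 = 0
Collecting terms (coefficients in siemens):
  0.05369·V_1 - 0.0001333·V_2 = 0.303
  0.7694·V_2 - 0.0001333·V_1 = 0
Determinant D = (0.05369)(0.7694) - (-0.0001333)(-0.0001333) = 0.04131
V_1 = [(0.303)(0.7694) - (-0.0001333)(0)]/D = 5.644 V
V_2 = [(0.05369)(0) - (0.303)(-0.0001333)]/D = 0.0009781 V
V_th = V_2 - V_3 = 0.0009781 - 0 = 0.0009781 V
Step 2 — R_th: zero the source — replace V1 by a short circuit (node 3 merges into node 0) — and find the resistance seen between A (node 2) and B (node 0).
Reduce the network between node 2 (A) and node 0 (B) by series/parallel combination:
  Rp1 = R1 ‖ R3 (parallel, both between nodes 0 and 1) = 1/(1/33 + 1/43) = 18.67 Ω
  Rs1 = R2 + Rp1 (series, joined only at node 1) = 7500 + 18.67 = 7519 Ω
  Rp2 = R4 ‖ Rs1 (parallel, both between nodes 0 and 2) = 1/(1/1.3 + 1/7519) = 1.3 Ω
R_th = 1.3 Ω

Final answer: V_th = 0.0009781 V, R_th = 1.3 Ω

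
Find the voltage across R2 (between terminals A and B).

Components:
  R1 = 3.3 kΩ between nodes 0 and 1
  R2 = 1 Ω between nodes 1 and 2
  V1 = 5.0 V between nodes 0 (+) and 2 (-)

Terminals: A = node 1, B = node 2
R1 and R2 are in series across V1 (node 0 → node 1 → node 2), and the output A–B is taken across R2, so this is a voltage divider.
Series current: I = V1/(R1 + R2) = 5/(3300 + 1) = 5/3301 = 0.001515 A
V_R2 = I × R2 = V1 × R2/(R1 + R2) = 5 × 1/3301 = 0.001515 V

Final answer: 0.001515 V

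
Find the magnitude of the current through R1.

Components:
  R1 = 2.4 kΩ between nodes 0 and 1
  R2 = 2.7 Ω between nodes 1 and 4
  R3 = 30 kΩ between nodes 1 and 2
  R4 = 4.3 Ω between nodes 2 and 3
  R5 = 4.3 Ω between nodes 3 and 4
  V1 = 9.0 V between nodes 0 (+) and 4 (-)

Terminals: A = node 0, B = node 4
Nodal analysis, taking node 4 as the 0 V reference.
Source V1 fixes V_0 = 9 V.
KCL at each unknown node (sum of currents leaving = 0; resistances in Ω):
  Node 1: (V_1 - 9)/2400 + (V_1 - 0)/2.7 + (V_1 - V_2)/30000 = 0
  Node 2: (V_2 - V_1)/30000 + (V_2 - V_3)/4.3 = 0
  Node 3: (V_3 - V_2)/4.3 + (V_3 - 0)/4.3 = 0
Collecting terms (coefficients in siemens):
  0.3708·V_1 - 0.00003333·V_2 = 0.00375
  0.2326·V_2 - 0.00003333·V_1 - 0.2326·V_3 = 0
  0.4651·V_3 - 0.2326·V_2 = 0
Solving these 3 simultaneous equations (Gaussian elimination) gives:
  V_1 = 0.01011 V, V_2 = 0.000002898 V, V_3 = 0.000001449 V
I_R1 = (V_0 - V_1)/R1 = (9 - 0.01011)/2400 = 0.003746 A
|I_R1| = 0.003746 A

Final answer: |I_R1| = 0.003746 A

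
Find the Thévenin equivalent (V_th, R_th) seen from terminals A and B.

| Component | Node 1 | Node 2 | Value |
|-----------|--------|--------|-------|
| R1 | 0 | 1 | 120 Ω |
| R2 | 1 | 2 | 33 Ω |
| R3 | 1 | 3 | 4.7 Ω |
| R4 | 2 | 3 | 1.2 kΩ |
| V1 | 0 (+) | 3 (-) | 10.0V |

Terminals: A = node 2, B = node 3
Step 1 — V_th is the open-circuit voltage V_A - V_B (nothing connected across the terminals).
Nodal analysis, taking node 3 as the 0 V reference.
Source V1 fixes V_0 = 10 V.
KCL at each unknown node (sum of currents leaving = 0; resistances in Ω):
  Node 1: (V_1 - 10)/120 + (V_1 - V_2)/33 + (V_1 - 0)/4.7 = 0
  Node 2: (V_2 - V_1)/33 + (V_2 - 0)/1200 = 0
Collecting terms (coefficients in siemens):
  0.2514·V_1 - 0.0303·V_2 = 0.08333
  0.03114·V_2 - 0.0303·V_1 = 0
Determinant D = (0.2514)(0.03114) - (-0.0303)(-0.0303) = 0.006909
V_1 = [(0.08333)(0.03114) - (-0.0303)(0)]/D = 0.3755 V
V_2 = [(0.2514)(0) - (0.08333)(-0.0303)]/D = 0.3655 V
V_th = V_2 - V_3 = 0.3655 - 0 = 0.3655 V
Step 2 — R_th: zero the source — replace V1 by a short circuit (node 3 merges into node 0) — and find the resistance seen between A (node 2) and B (node 0).
Reduce the network between node 2 (A) and node 0 (B) by series/parallel combination:
  Rp1 = R1 ‖ R3 (parallel, both between nodes 0 and 1) = 1/(1/120 + 1/4.7) = 4.523 Ω
  Rs1 = R2 + Rp1 (series, joined only at node 1) = 33 + 4.523 = 37.52 Ω
  Rp2 = R4 ‖ Rs1 (parallel, both between nodes 0 and 2) = 1/(1/1200 + 1/37.52) = 36.39 Ω
R_th = 36.39 Ω

Final answer: V_th = 0.3655 V, R_th = 36.39 Ω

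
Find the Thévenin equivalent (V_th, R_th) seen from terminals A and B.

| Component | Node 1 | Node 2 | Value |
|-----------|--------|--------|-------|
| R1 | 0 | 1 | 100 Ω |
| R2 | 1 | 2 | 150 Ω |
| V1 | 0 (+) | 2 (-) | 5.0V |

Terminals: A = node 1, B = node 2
Step 1 — V_th is the open-circuit voltage V_A - V_B (nothing connected across the terminals).
Nodal analysis, taking node 2 as the 0 V reference.
Source V1 fixes V_0 = 5 V.
KCL at each unknown node (sum of currents leaving = 0; resistances in Ω):
  Node 1: (V_1 - 5)/100 + (V_1 - 0)/150 = 0
Collecting terms: 0.01667 × V_1 = 0.05  =>  V_1 = 3 V
V_th = V_1 - V_2 = 3 - 0 = 3 V
Step 2 — R_th: zero the source — replace V1 by a short circuit (node 2 merges into node 0) — and find the resistance seen between A (node 1) and B (node 0).
Reduce the network between node 1 (A) and node 0 (B) by series/parallel combination:
  Rp1 = R1 ‖ R2 (parallel, both between nodes 0 and 1) = 1/(1/100 + 1/150) = 60 Ω
R_th = 60 Ω

Final answer: V_th = 3 V, R_th = 60 Ω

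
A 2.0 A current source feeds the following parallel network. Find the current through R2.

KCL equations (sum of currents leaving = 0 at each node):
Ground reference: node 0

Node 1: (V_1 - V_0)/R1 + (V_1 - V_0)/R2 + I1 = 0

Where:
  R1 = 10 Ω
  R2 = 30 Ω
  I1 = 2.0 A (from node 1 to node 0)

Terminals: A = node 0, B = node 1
All resistors sit directly between nodes 0 and 1, so they are in parallel and share one voltage V; the full source current 2 A splits among them.
1/R_par = 1/10 + 1/30 = 0.1333 S  =>  R_par = 7.5 Ω
V = I × R_par = 2 × 7.5 = 15 V
I_R2 = V/R2 = 15/30 = 0.5 A

Final answer: 0.5 A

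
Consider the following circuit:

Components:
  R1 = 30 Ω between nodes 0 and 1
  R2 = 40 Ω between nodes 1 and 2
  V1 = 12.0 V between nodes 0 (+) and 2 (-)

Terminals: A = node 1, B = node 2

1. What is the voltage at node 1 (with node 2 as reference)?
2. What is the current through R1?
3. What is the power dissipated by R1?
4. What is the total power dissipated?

Nodal analysis, taking node 2 as the 0 V reference.
Source V1 fixes V_0 = 12 V.
KCL at each unknown node (sum of currents leaving = 0; resistances in Ω):
  Node 1: (V_1 - 12)/30 + (V_1 - 0)/40 = 0
Collecting terms: 0.05833 × V_1 = 0.4  =>  V_1 = 6.857 V
Part 1:
  Read off the nodal solution: V_1 = 6.857 V
Part 2:
  I_R1 = (V_0 - V_1)/R1 = (12 - 6.857)/30 = 0.1714 A
  Magnitude: I_R1 = 0.1714 A
Part 3:
  I_R1 = (V_0 - V_1)/R1 = (12 - 6.857)/30 = 0.1714 A
  P_R1 = I_R1² × R1 = (0.1714)² × 30 = 0.8816 W
Part 4:
  Power in each resistor, P = (ΔV)²/R:
    P_R1 = (12 - 6.857)²/30 = 0.8816 W
    P_R2 = (6.857 - 0)²/40 = 1.176 W
  P_total = P_R1 + P_R2 = 2.057 W

Final answers:
1. V_1 = 6.857 V
2. I_R1 = 0.1714 A
3. P_R1 = 0.8816 W
4. P_total = 2.057 W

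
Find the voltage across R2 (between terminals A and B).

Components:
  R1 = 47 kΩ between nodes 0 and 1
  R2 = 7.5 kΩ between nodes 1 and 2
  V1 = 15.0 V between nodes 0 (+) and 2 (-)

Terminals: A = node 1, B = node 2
R1 and R2 are in series across V1 (node 0 → node 1 → node 2), and the output A–B is taken across R2, so this is a voltage divider.
Series current: I = V1/(R1 + R2) = 15/(47000 + 7500) = 15/54500 = 0.0002752 A
V_R2 = I × R2 = V1 × R2/(R1 + R2) = 15 × 7500/54500 = 2.064 V

Final answer: 2.064 V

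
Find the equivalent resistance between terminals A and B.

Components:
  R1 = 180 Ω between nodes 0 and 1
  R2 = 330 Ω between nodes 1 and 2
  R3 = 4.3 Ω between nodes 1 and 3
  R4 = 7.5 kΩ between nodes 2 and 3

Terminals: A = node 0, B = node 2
Reduce the network between node 0 (A) and node 2 (B) by series/parallel combination:
  Rs1 = R3 + R4 (series, joined only at node 3) = 4.3 + 7500 = 7504 Ω
  Rp1 = R2 ‖ Rs1 (parallel, both between nodes 1 and 2) = 1/(1/330 + 1/7504) = 316.1 Ω
  Rs2 = R1 + Rp1 (series, joined only at node 1) = 180 + 316.1 = 496.1 Ω
R_eq = 496.1 Ω

Final answer: 496.1 Ω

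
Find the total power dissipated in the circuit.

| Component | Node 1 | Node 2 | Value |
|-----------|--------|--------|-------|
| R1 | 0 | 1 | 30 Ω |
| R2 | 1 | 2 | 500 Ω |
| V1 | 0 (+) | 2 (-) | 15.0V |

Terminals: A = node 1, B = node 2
Nodal analysis, taking node 2 as the 0 V reference.
Source V1 fixes V_0 = 15 V.
KCL at each unknown node (sum of currents leaving = 0; resistances in Ω):
  Node 1: (V_1 - 15)/30 + (V_1 - 0)/500 = 0
Collecting terms: 0.03533 × V_1 = 0.5  =>  V_1 = 14.15 V
Power in each resistor, P = (ΔV)²/R:
  P_R1 = (15 - 14.15)²/30 = 0.02403 W
  P_R2 = (14.15 - 0)²/500 = 0.4005 W
P_total = P_R1 + P_R2 = 0.4245 W

Final answer: 0.4245 W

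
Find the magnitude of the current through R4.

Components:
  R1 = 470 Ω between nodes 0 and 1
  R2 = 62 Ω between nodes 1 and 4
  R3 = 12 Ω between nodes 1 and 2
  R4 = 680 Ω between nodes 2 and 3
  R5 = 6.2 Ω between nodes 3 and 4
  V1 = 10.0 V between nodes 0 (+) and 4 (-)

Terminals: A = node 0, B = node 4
Nodal analysis, taking node 4 as the 0 V reference.
Source V1 fixes V_0 = 10 V.
KCL at each unknown node (sum of currents leaving = 0; resistances in Ω):
  Node 1: (V_1 - 10)/470 + (V_1 - 0)/62 + (V_1 - V_2)/12 = 0
  Node 2: (V_2 - V_1)/12 + (V_2 - V_3)/680 = 0
  Node 3: (V_3 - V_2)/680 + (V_3 - 0)/6.2 = 0
Collecting terms (coefficients in siemens):
  0.1016·V_1 - 0.08333·V_2 = 0.02128
  0.0848·V_2 - 0.08333·V_1 - 0.001471·V_3 = 0
  0.1628·V_3 - 0.001471·V_2 = 0
Solving these 3 simultaneous equations (Gaussian elimination) gives:
  V_1 = 1.081 V, V_2 = 1.062 V, V_3 = 0.009596 V
I_R4 = (V_2 - V_3)/R4 = (1.062 - 0.009596)/680 = 0.001548 A
|I_R4| = 0.001548 A

Final answer: |I_R4| = 0.001548 A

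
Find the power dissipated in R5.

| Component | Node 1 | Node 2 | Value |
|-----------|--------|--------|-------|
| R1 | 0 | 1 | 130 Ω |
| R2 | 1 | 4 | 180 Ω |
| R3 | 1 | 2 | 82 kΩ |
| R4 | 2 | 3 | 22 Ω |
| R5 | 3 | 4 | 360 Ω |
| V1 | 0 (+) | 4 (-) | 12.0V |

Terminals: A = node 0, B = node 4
Nodal analysis, taking node 4 as the 0 V reference.
Source V1 fixes V_0 = 12 V.
KCL at each unknown node (sum of currents leaving = 0; resistances in Ω):
  Node 1: (V_1 - 12)/130 + (V_1 - 0)/180 + (V_1 - V_2)/82000 = 0
  Node 2: (V_2 - V_1)/82000 + (V_2 - V_3)/22 = 0
  Node 3: (V_3 - V_2)/22 + (V_3 - 0)/360 = 0
Collecting terms (coefficients in siemens):
  0.01326·V_1 - 0.0000122·V_2 = 0.09231
  0.04547·V_2 - 0.0000122·V_1 - 0.04545·V_3 = 0
  0.04823·V_3 - 0.04545·V_2 = 0
Solving these 3 simultaneous equations (Gaussian elimination) gives:
  V_1 = 6.961 V, V_2 = 0.03228 V, V_3 = 0.03042 V
I_R5 = (V_3 - V_4)/R5 = (0.03042 - 0)/360 = 0.0000845 A
P_R5 = I_R5² × R5 = (0.0000845)² × 360 = 0.000002571 W

Final answer: 2.571e-06 W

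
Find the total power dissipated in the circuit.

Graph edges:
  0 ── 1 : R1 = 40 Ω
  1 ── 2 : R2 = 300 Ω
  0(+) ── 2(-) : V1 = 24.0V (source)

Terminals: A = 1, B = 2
Nodal analysis, taking node 2 as the 0 V reference.
Source V1 fixes V_0 = 24 V.
KCL at each unknown node (sum of currents leaving = 0; resistances in Ω):
  Node 1: (V_1 - 24)/40 + (V_1 - 0)/300 = 0
Collecting terms: 0.02833 × V_1 = 0.6  =>  V_1 = 21.18 V
Power in each resistor, P = (ΔV)²/R:
  P_R1 = (24 - 21.18)²/40 = 0.1993 W
  P_R2 = (21.18 - 0)²/300 = 1.495 W
P_total = P_R1 + P_R2 = 1.694 W

Final answer: 1.694 W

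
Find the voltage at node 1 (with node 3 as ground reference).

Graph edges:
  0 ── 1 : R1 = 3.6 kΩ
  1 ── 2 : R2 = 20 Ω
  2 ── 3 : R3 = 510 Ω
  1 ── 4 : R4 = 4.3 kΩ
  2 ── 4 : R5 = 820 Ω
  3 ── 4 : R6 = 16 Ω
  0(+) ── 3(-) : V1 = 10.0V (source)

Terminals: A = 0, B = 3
Nodal analysis, taking node 3 as the 0 V reference.
Source V1 fixes V_0 = 10 V.
KCL at each unknown node (sum of currents leaving = 0; resistances in Ω):
  Node 1: (V_1 - 10)/3600 + (V_1 - V_2)/20 + (V_1 - V_4)/4300 = 0
  Node 2: (V_2 - V_1)/20 + (V_2 - 0)/510 + (V_2 - V_4)/820 = 0
  Node 4: (V_4 - V_1)/4300 + (V_4 - V_2)/820 + (V_4 - 0)/16 = 0
Collecting terms (coefficients in siemens):
  0.05051·V_1 - 0.05·V_2 - 0.0002326·V_4 = 0.002778
  0.05318·V_2 - 0.05·V_1 - 0.00122·V_4 = 0
  0.06395·V_4 - 0.0002326·V_1 - 0.00122·V_2 = 0
Solving these 3 simultaneous equations (Gaussian elimination) gives:
  V_1 = 0.8004 V, V_2 = 0.7529 V, V_4 = 0.01727 V
The requested potential is V_1 = 0.8004 V.

Final answer: V_1 = 0.8004 V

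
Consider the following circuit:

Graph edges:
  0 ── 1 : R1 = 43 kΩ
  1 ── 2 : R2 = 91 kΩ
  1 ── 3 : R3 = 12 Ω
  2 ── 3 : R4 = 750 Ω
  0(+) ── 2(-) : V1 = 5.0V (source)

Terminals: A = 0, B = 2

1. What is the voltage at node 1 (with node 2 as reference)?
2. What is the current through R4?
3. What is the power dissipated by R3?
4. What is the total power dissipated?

Nodal analysis, taking node 2 as the 0 V reference.
Source V1 fixes V_0 = 5 V.
KCL at each unknown node (sum of currents leaving = 0; resistances in Ω):
  Node 1: (V_1 - 5)/43000 + (V_1 - 0)/91000 + (V_1 - V_3)/12 = 0
  Node 3: (V_3 - V_1)/12 + (V_3 - 0)/750 = 0
Collecting terms (coefficients in siemens):
  0.08337·V_1 - 0.08333·V_3 = 0.0001163
  0.08467·V_3 - 0.08333·V_1 = 0
Determinant D = (0.08337)(0.08467) - (-0.08333)(-0.08333) = 0.000114
V_1 = [(0.0001163)(0.08467) - (-0.08333)(0)]/D = 0.08635 V
V_3 = [(0.08337)(0) - (0.0001163)(-0.08333)]/D = 0.08499 V
Part 1:
  Read off the nodal solution: V_1 = 0.08635 V
Part 2:
  I_R4 = (V_2 - V_3)/R4 = (0 - 0.08499)/750 = -0.0001133 A
  Magnitude: I_R4 = 0.0001133 A
Part 3:
  I_R3 = (V_1 - V_3)/R3 = (0.08635 - 0.08499)/12 = 0.0001133 A
  P_R3 = I_R3² × R3 = (0.0001133)² × 12 = 0.0000001541 W
Part 4:
  Power in each resistor, P = (ΔV)²/R:
    P_R1 = (5 - 0.08635)²/43000 = 0.0005615 W
    P_R2 = (0.08635 - 0)²/91000 = 0.00000008194 W
    P_R3 = (0.08635 - 0.08499)²/12 = 0.0000001541 W
    P_R4 = (0 - 0.08499)²/750 = 0.000009631 W
  P_total = P_R1 + P_R2 + P_R3 + P_R4 = 0.0005714 W

Final answers:
1. V_1 = 0.08635 V
2. I_R4 = 0.0001133 A
3. P_R3 = 1.541e-07 W
4. P_total = 0.0005714 W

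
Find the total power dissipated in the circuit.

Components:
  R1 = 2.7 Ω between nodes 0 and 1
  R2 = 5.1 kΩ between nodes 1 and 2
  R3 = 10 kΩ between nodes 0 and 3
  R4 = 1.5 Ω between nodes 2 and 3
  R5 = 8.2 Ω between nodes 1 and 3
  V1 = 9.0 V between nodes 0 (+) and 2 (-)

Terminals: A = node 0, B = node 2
Nodal analysis, taking node 2 as the 0 V reference.
Source V1 fixes V_0 = 9 V.
KCL at each unknown node (sum of currents leaving = 0; resistances in Ω):
  Node 1: (V_1 - 9)/2.7 + (V_1 - 0)/5100 + (V_1 - V_3)/8.2 = 0
  Node 3: (V_3 - 9)/10000 + (V_3 - 0)/1.5 + (V_3 - V_1)/8.2 = 0
Collecting terms (coefficients in siemens):
  0.4925·V_1 - 0.122·V_3 = 3.333
  0.7887·V_3 - 0.122·V_1 = 0.0009
Determinant D = (0.4925)(0.7887) - (-0.122)(-0.122) = 0.3736
V_1 = [(3.333)(0.7887) - (-0.122)(0.0009)]/D = 7.038 V
V_3 = [(0.4925)(0.0009) - (3.333)(-0.122)]/D = 1.089 V
Power in each resistor, P = (ΔV)²/R:
  P_R1 = (9 - 7.038)²/2.7 = 1.426 W
  P_R2 = (7.038 - 0)²/5100 = 0.009712 W
  P_R3 = (9 - 1.089)²/10000 = 0.006258 W
  P_R4 = (0 - 1.089)²/1.5 = 0.7911 W
  P_R5 = (7.038 - 1.089)²/8.2 = 4.315 W
P_total = P_R1 + P_R2 + P_R3 + P_R4 + P_R5 = 6.548 W

Final answer: 6.548 W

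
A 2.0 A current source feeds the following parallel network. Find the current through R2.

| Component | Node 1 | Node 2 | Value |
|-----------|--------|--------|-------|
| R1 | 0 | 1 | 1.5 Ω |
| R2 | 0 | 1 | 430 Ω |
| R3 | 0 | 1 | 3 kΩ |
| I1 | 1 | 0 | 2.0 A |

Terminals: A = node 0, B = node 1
All resistors sit directly between nodes 0 and 1, so they are in parallel and share one voltage V; the full source current 2 A splits among them.
1/R_par = 1/1.5 + 1/430 + 1/3000 = 0.6693 S  =>  R_par = 1.494 Ω
V = I × R_par = 2 × 1.494 = 2.988 V
I_R2 = V/R2 = 2.988/430 = 0.006949 A

Final answer: 0.006949 A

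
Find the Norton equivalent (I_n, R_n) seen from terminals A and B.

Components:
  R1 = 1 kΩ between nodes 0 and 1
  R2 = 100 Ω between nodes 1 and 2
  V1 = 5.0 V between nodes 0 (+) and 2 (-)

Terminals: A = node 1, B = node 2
Find the Thévenin equivalent first; then I_n = V_th/R_th and R_n = R_th.
Step 1 — V_th is the open-circuit voltage V_A - V_B (nothing connected across the terminals).
Nodal analysis, taking node 2 as the 0 V reference.
Source V1 fixes V_0 = 5 V.
KCL at each unknown node (sum of currents leaving = 0; resistances in Ω):
  Node 1: (V_1 - 5)/1000 + (V_1 - 0)/100 = 0
Collecting terms: 0.011 × V_1 = 0.005  =>  V_1 = 0.4545 V
V_th = V_1 - V_2 = 0.4545 - 0 = 0.4545 V
Step 2 — R_th: zero the source — replace V1 by a short circuit (node 2 merges into node 0) — and find the resistance seen between A (node 1) and B (node 0).
Reduce the network between node 1 (A) and node 0 (B) by series/parallel combination:
  Rp1 = R1 ‖ R2 (parallel, both between nodes 0 and 1) = 1/(1/1000 + 1/100) = 90.91 Ω
R_th = 90.91 Ω
I_n = V_th/R_th = 0.4545/90.91 = 0.005 A, and R_n = R_th = 90.91 Ω

Final answer: I_n = 0.005 A, R_n = 90.91 Ω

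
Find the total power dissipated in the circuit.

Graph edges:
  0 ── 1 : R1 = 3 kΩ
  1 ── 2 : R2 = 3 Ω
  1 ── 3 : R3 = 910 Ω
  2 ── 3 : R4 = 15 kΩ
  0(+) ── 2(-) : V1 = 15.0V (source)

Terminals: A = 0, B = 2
Nodal analysis, taking node 2 as the 0 V reference.
Source V1 fixes V_0 = 15 V.
KCL at each unknown node (sum of currents leaving = 0; resistances in Ω):
  Node 1: (V_1 - 15)/3000 + (V_1 - 0)/3 + (V_1 - V_3)/910 = 0
  Node 3: (V_3 - V_1)/910 + (V_3 - 0)/15000 = 0
Collecting terms (coefficients in siemens):
  0.3348·V_1 - 0.001099·V_3 = 0.005
  0.001166·V_3 - 0.001099·V_1 = 0
Determinant D = (0.3348)(0.001166) - (-0.001099)(-0.001099) = 0.000389
V_1 = [(0.005)(0.001166) - (-0.001099)(0)]/D = 0.01498 V
V_3 = [(0.3348)(0) - (0.005)(-0.001099)]/D = 0.01413 V
Power in each resistor, P = (ΔV)²/R:
  P_R1 = (15 - 0.01498)²/3000 = 0.07485 W
  P_R2 = (0.01498 - 0)²/3 = 0.00007482 W
  P_R3 = (0.01498 - 0.01413)²/910 = 0.000000000807 W
  P_R4 = (0 - 0.01413)²/15000 = 0.0000000133 W
P_total = P_R1 + P_R2 + P_R3 + P_R4 = 0.07493 W

Final answer: 0.07493 W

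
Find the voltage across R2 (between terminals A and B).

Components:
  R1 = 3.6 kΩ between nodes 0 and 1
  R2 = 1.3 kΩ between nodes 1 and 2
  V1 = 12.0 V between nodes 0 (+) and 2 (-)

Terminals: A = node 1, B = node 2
R1 and R2 are in series across V1 (node 0 → node 1 → node 2), and the output A–B is taken across R2, so this is a voltage divider.
Series current: I = V1/(R1 + R2) = 12/(3600 + 1300) = 12/4900 = 0.002449 A
V_R2 = I × R2 = V1 × R2/(R1 + R2) = 12 × 1300/4900 = 3.184 V

Final answer: 3.184 V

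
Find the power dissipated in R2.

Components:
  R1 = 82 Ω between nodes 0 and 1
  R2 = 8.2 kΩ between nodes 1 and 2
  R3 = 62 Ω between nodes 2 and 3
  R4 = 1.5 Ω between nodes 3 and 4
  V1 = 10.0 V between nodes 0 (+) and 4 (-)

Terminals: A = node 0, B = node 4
Nodal analysis, taking node 4 as the 0 V reference.
Source V1 fixes V_0 = 10 V.
KCL at each unknown node (sum of currents leaving = 0; resistances in Ω):
  Node 1: (V_1 - 10)/82 + (V_1 - V_2)/8200 = 0
  Node 2: (V_2 - V_1)/8200 + (V_2 - V_3)/62 = 0
  Node 3: (V_3 - V_2)/62 + (V_3 - 0)/1.5 = 0
Collecting terms (coefficients in siemens):
  0.01232·V_1 - 0.000122·V_2 = 0.122
  0.01625·V_2 - 0.000122·V_1 - 0.01613·V_3 = 0
  0.6828·V_3 - 0.01613·V_2 = 0
Solving these 3 simultaneous equations (Gaussian elimination) gives:
  V_1 = 9.902 V, V_2 = 0.07609 V, V_3 = 0.001797 V
I_R2 = (V_1 - V_2)/R2 = (9.902 - 0.07609)/8200 = 0.001198 A
P_R2 = I_R2² × R2 = (0.001198)² × 8200 = 0.01177 W

Final answer: 0.01177 W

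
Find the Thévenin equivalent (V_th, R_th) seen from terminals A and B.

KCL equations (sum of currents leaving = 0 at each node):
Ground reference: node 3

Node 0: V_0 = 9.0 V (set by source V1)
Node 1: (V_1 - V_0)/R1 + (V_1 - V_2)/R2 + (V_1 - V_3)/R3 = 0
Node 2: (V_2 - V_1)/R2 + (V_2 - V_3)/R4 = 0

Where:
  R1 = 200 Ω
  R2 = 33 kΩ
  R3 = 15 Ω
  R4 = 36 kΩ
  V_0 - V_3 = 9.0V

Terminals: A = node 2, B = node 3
Step 1 — V_th is the open-circuit voltage V_A - V_B (nothing connected across the terminals).
Nodal analysis, taking node 3 as the 0 V reference.
Source V1 fixes V_0 = 9 V.
KCL at each unknown node (sum of currents leaving = 0; resistances in Ω):
  Node 1: (V_1 - 9)/200 + (V_1 - V_2)/33000 + (V_1 - 0)/15 = 0
  Node 2: (V_2 - V_1)/33000 + (V_2 - 0)/36000 = 0
Collecting terms (coefficients in siemens):
  0.0717·V_1 - 0.0000303·V_2 = 0.045
  0.00005808·V_2 - 0.0000303·V_1 = 0
Determinant D = (0.0717)(0.00005808) - (-0.0000303)(-0.0000303) = 0.000004163
V_1 = [(0.045)(0.00005808) - (-0.0000303)(0)]/D = 0.6278 V
V_2 = [(0.0717)(0) - (0.045)(-0.0000303)]/D = 0.3275 V
V_th = V_2 - V_3 = 0.3275 - 0 = 0.3275 V
Step 2 — R_th: zero the source — replace V1 by a short circuit (node 3 merges into node 0) — and find the resistance seen between A (node 2) and B (node 0).
Reduce the network between node 2 (A) and node 0 (B) by series/parallel combination:
  Rp1 = R1 ‖ R3 (parallel, both between nodes 0 and 1) = 1/(1/200 + 1/15) = 13.95 Ω
  Rs1 = R2 + Rp1 (series, joined only at node 1) = 33000 + 13.95 = 33010 Ω
  Rp2 = R4 ‖ Rs1 (parallel, both between nodes 0 and 2) = 1/(1/36000 + 1/33010) = 17220 Ω
R_th = 17.22 kΩ

Final answer: V_th = 0.3275 V, R_th = 17.22 kΩ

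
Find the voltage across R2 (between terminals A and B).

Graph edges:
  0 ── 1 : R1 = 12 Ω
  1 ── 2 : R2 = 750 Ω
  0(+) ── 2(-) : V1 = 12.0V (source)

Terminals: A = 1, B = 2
R1 and R2 are in series across V1 (node 0 → node 1 → node 2), and the output A–B is taken across R2, so this is a voltage divider.
Series current: I = V1/(R1 + R2) = 12/(12 + 750) = 12/762 = 0.01575 A
V_R2 = I × R2 = V1 × R2/(R1 + R2) = 12 × 750/762 = 11.81 V

Final answer: 11.81 V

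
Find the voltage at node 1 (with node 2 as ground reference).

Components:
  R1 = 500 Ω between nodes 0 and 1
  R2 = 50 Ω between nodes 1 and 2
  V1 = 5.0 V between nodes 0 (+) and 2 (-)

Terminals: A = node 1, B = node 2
Nodal analysis, taking node 2 as the 0 V reference.
Source V1 fixes V_0 = 5 V.
KCL at each unknown node (sum of currents leaving = 0; resistances in Ω):
  Node 1: (V_1 - 5)/500 + (V_1 - 0)/50 = 0
Collecting terms: 0.022 × V_1 = 0.01  =>  V_1 = 0.4545 V
The requested potential is V_1 = 0.4545 V.

Final answer: V_1 = 0.4545 V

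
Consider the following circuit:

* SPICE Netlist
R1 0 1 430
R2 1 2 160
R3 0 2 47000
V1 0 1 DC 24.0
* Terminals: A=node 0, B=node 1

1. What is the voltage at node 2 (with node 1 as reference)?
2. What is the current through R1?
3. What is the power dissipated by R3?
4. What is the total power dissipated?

Nodal analysis, taking node 1 as the 0 V reference.
Source V1 fixes V_0 = 24 V.
KCL at each unknown node (sum of currents leaving = 0; resistances in Ω):
  Node 2: (V_2 - 0)/160 + (V_2 - 24)/47000 = 0
Collecting terms: 0.006271 × V_2 = 0.0005106  =>  V_2 = 0.08142 V
Part 1:
  Read off the nodal solution: V_2 = 0.08142 V
Part 2:
  I_R1 = (V_0 - V_1)/R1 = (24 - 0)/430 = 0.05581 A
  Magnitude: I_R1 = 0.05581 A
Part 3:
  I_R3 = (V_0 - V_2)/R3 = (24 - 0.08142)/47000 = 0.0005089 A
  P_R3 = I_R3² × R3 = (0.0005089)² × 47000 = 0.01217 W
Part 4:
  Power in each resistor, P = (ΔV)²/R:
    P_R1 = (24 - 0)²/430 = 1.34 W
    P_R2 = (0 - 0.08142)²/160 = 0.00004144 W
    P_R3 = (24 - 0.08142)²/47000 = 0.01217 W
  P_total = P_R1 + P_R2 + P_R3 = 1.352 W

Final answers:
1. V_2 = 0.08142 V
2. I_R1 = 0.05581 A
3. P_R3 = 0.01217 W
4. P_total = 1.352 W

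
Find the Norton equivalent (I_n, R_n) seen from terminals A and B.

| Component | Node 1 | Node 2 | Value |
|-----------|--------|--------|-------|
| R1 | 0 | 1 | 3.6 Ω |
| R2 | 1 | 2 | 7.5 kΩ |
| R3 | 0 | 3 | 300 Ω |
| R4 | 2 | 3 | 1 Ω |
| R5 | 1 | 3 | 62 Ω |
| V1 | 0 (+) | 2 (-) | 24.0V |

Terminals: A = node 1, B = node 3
Find the Thévenin equivalent first; then I_n = V_th/R_th and R_n = R_th.
Step 1 — V_th is the open-circuit voltage V_A - V_B (nothing connected across the terminals).
Nodal analysis, taking node 2 as the 0 V reference.
Source V1 fixes V_0 = 24 V.
KCL at each unknown node (sum of currents leaving = 0; resistances in Ω):
  Node 1: (V_1 - 24)/3.6 + (V_1 - 0)/7500 + (V_1 - V_3)/62 = 0
  Node 3: (V_3 - 24)/300 + (V_3 - 0)/1 + (V_3 - V_1)/62 = 0
Collecting terms (coefficients in siemens):
  0.294·V_1 - 0.01613·V_3 = 6.667
  1.019·V_3 - 0.01613·V_1 = 0.08
Determinant D = (0.294)(1.019) - (-0.01613)(-0.01613) = 0.2995
V_1 = [(6.667)(1.019) - (-0.01613)(0.08)]/D = 22.7 V
V_3 = [(0.294)(0.08) - (6.667)(-0.01613)]/D = 0.4376 V
V_th = V_1 - V_3 = 22.7 - 0.4376 = 22.26 V
Step 2 — R_th: zero the source — replace V1 by a short circuit (node 2 merges into node 0) — and find the resistance seen between A (node 1) and B (node 3).
Reduce the network between node 1 (A) and node 3 (B) by series/parallel combination:
  Rp1 = R1 ‖ R2 (parallel, both between nodes 0 and 1) = 1/(1/3.6 + 1/7500) = 3.598 Ω
  Rp2 = R3 ‖ R4 (parallel, both between nodes 0 and 3) = 1/(1/300 + 1/1) = 0.9967 Ω
  Rs1 = Rp1 + Rp2 (series, joined only at node 0) = 3.598 + 0.9967 = 4.595 Ω
  Rp3 = R5 ‖ Rs1 (parallel, both between nodes 1 and 3) = 1/(1/62 + 1/4.595) = 4.278 Ω
R_th = 4.278 Ω
I_n = V_th/R_th = 22.26/4.278 = 5.203 A, and R_n = R_th = 4.278 Ω

Final answer: I_n = 5.203 A, R_n = 4.278 Ω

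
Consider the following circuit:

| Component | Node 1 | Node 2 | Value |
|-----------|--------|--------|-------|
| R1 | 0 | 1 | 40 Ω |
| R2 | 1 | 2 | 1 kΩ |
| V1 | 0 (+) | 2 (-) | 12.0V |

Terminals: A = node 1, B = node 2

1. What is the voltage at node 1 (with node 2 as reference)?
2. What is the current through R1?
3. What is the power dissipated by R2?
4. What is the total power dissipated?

Nodal analysis, taking node 2 as the 0 V reference.
Source V1 fixes V_0 = 12 V.
KCL at each unknown node (sum of currents leaving = 0; resistances in Ω):
  Node 1: (V_1 - 12)/40 + (V_1 - 0)/1000 = 0
Collecting terms: 0.026 × V_1 = 0.3  =>  V_1 = 11.54 V
Part 1:
  Read off the nodal solution: V_1 = 11.54 V
Part 2:
  I_R1 = (V_0 - V_1)/R1 = (12 - 11.54)/40 = 0.01154 A
  Magnitude: I_R1 = 0.01154 A
Part 3:
  I_R2 = (V_1 - V_2)/R2 = (11.54 - 0)/1000 = 0.01154 A
  P_R2 = I_R2² × R2 = (0.01154)² × 1000 = 0.1331 W
Part 4:
  Power in each resistor, P = (ΔV)²/R:
    P_R1 = (12 - 11.54)²/40 = 0.005325 W
    P_R2 = (11.54 - 0)²/1000 = 0.1331 W
  P_total = P_R1 + P_R2 = 0.1385 W

Final answers:
1. V_1 = 11.54 V
2. I_R1 = 0.01154 A
3. P_R2 = 0.1331 W
4. P_total = 0.1385 W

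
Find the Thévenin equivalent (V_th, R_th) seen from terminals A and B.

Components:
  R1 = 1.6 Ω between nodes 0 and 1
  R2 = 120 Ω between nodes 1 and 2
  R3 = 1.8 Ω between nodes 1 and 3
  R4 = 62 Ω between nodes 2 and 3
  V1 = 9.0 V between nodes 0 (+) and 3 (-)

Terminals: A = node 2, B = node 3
Step 1 — V_th is the open-circuit voltage V_A - V_B (nothing connected across the terminals).
Nodal analysis, taking node 3 as the 0 V reference.
Source V1 fixes V_0 = 9 V.
KCL at each unknown node (sum of currents leaving = 0; resistances in Ω):
  Node 1: (V_1 - 9)/1.6 + (V_1 - V_2)/120 + (V_1 - 0)/1.8 = 0
  Node 2: (V_2 - V_1)/120 + (V_2 - 0)/62 = 0
Collecting terms (coefficients in siemens):
  1.189·V_1 - 0.008333·V_2 = 5.625
  0.02446·V_2 - 0.008333·V_1 = 0
Determinant D = (1.189)(0.02446) - (-0.008333)(-0.008333) = 0.02901
V_1 = [(5.625)(0.02446) - (-0.008333)(0)]/D = 4.743 V
V_2 = [(1.189)(0) - (5.625)(-0.008333)]/D = 1.616 V
V_th = V_2 - V_3 = 1.616 - 0 = 1.616 V
Step 2 — R_th: zero the source — replace V1 by a short circuit (node 3 merges into node 0) — and find the resistance seen between A (node 2) and B (node 0).
Reduce the network between node 2 (A) and node 0 (B) by series/parallel combination:
  Rp1 = R1 ‖ R3 (parallel, both between nodes 0 and 1) = 1/(1/1.6 + 1/1.8) = 0.8471 Ω
  Rs1 = R2 + Rp1 (series, joined only at node 1) = 120 + 0.8471 = 120.8 Ω
  Rp2 = R4 ‖ Rs1 (parallel, both between nodes 0 and 2) = 1/(1/62 + 1/120.8) = 40.98 Ω
R_th = 40.98 Ω

Final answer: V_th = 1.616 V, R_th = 40.98 Ω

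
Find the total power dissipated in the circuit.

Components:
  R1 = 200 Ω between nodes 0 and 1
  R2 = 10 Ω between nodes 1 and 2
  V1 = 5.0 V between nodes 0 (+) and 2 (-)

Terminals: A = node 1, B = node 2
Nodal analysis, taking node 2 as the 0 V reference.
Source V1 fixes V_0 = 5 V.
KCL at each unknown node (sum of currents leaving = 0; resistances in Ω):
  Node 1: (V_1 - 5)/200 + (V_1 - 0)/10 = 0
Collecting terms: 0.105 × V_1 = 0.025  =>  V_1 = 0.2381 V
Power in each resistor, P = (ΔV)²/R:
  P_R1 = (5 - 0.2381)²/200 = 0.1134 W
  P_R2 = (0.2381 - 0)²/10 = 0.005669 W
P_total = P_R1 + P_R2 = 0.119 W

Final answer: 0.119 W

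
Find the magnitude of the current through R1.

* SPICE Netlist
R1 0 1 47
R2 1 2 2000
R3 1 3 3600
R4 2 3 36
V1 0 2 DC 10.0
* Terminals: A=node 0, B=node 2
Nodal analysis, taking node 2 as the 0 V reference.
Source V1 fixes V_0 = 10 V.
KCL at each unknown node (sum of currents leaving = 0; resistances in Ω):
  Node 1: (V_1 - 10)/47 + (V_1 - 0)/2000 + (V_1 - V_3)/3600 = 0
  Node 3: (V_3 - V_1)/3600 + (V_3 - 0)/36 = 0
Collecting terms (coefficients in siemens):
  0.02205·V_1 - 0.0002778·V_3 = 0.2128
  0.02806·V_3 - 0.0002778·V_1 = 0
Determinant D = (0.02205)(0.02806) - (-0.0002778)(-0.0002778) = 0.0006187
V_1 = [(0.2128)(0.02806) - (-0.0002778)(0)]/D = 9.649 V
V_3 = [(0.02205)(0) - (0.2128)(-0.0002778)]/D = 0.09553 V
I_R1 = (V_0 - V_1)/R1 = (10 - 9.649)/47 = 0.007478 A
|I_R1| = 0.007478 A

Final answer: |I_R1| = 0.007478 A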